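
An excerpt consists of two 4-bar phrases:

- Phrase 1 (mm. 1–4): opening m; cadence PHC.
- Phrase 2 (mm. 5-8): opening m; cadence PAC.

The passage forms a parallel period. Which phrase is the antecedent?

phrase 1

The phrase ending with the weaker cadence (Phrygian half cadence) is the antecedent; the one ending more conclusively (perfect authentic cadence) is the consequent. The antecedent is phrase 1.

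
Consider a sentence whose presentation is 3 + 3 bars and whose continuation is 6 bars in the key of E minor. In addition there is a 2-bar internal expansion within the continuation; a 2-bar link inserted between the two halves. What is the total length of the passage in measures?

Basic sentence: 3 + 3 + 6 = 12 bars.
12 (basic form) + 2 (internal expansion) + 2 (link) = 16.

16 measures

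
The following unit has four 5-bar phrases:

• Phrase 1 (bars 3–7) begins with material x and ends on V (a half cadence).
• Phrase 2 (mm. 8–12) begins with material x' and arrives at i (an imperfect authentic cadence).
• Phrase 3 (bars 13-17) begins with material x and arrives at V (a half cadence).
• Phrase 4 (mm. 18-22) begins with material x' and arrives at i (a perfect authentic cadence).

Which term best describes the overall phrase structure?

parallel double period

Four phrases in two halves: the first half (mm. 3–12) ends with an imperfect authentic cadence, the second (mm. 13–22) with a perfect authentic cadence — a large antecedent–consequent pair, i.e. a double period.
Phrase 3 begins with the same material as phrase 1, making it parallel.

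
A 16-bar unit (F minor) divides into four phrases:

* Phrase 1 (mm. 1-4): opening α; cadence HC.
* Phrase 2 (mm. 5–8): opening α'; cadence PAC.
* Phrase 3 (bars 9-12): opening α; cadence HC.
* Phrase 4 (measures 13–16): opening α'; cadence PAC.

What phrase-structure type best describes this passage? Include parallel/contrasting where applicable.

repeated period

The cadence pattern HC–PAC–HC–PAC is weak–strong twice, and phrases 3–4 restate phrases 1–2: a period heard twice, not a double period (which would end weakly at phrase 2).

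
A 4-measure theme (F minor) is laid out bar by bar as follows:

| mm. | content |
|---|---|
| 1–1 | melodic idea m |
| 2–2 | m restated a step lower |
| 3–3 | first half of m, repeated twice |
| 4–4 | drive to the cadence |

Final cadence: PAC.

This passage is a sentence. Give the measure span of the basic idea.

measures 1–1

The presentation of a sentence is the basic idea (m. 1) plus its repetition (m. 2); the basic idea is therefore m. 1.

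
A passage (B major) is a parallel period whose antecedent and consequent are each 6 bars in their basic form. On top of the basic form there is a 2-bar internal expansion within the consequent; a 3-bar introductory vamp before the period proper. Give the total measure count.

Basic parallel period: 6 + 6 = 12 bars.
12 (basic form) + 2 (internal expansion) + 3 (introduction) = 17.

17 measures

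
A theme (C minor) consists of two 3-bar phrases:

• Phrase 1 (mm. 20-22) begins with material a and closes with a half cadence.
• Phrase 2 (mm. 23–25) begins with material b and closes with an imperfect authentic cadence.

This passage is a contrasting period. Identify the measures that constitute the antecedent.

measures 20–22

The antecedent is the phrase ending with the weaker cadence (half cadence, phrase 1) and the consequent the one ending more conclusively (imperfect authentic cadence, phrase 2); the antecedent is mm. 20–22.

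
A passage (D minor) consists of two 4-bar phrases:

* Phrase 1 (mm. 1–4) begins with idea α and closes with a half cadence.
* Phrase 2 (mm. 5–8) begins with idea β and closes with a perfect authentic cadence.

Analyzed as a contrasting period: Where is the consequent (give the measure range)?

measures 5–8

The antecedent is the phrase ending with the weaker cadence (half cadence, phrase 1) and the consequent the one ending more conclusively (perfect authentic cadence, phrase 2); the consequent is measures 5–8.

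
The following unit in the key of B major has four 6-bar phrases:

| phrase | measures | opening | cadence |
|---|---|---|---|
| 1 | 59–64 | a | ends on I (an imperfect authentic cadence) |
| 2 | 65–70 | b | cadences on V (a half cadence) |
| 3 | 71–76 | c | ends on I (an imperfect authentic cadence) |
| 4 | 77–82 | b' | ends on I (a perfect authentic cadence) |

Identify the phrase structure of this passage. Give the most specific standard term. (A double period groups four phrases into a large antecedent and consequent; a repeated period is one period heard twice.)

Four phrases in two halves: the first half (measures 59–70) ends with a half cadence, the second (mm. 71–82) with a perfect authentic cadence — a large antecedent–consequent pair, i.e. a double period.
Phrase 3 begins with different material from phrase 1, making it contrasting.

contrasting double period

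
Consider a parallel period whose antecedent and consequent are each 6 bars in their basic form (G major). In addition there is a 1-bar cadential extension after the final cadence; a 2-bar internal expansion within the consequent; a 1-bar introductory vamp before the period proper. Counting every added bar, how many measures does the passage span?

Basic parallel period: 6 + 6 = 12 bars.
12 (basic form) + 1 (cadential extension) + 2 (internal expansion) + 1 (introduction) = 16.

16 measures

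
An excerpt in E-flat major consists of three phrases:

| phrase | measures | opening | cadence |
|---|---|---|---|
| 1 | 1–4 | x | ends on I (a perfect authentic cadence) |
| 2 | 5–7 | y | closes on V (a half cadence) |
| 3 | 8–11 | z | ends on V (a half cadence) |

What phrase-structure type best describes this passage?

The final phrase closes with a half cadence, which is not stronger than the preceding half cadence; the 3 phrases lack an overall antecedent–consequent design and so form a phrase group.

phrase group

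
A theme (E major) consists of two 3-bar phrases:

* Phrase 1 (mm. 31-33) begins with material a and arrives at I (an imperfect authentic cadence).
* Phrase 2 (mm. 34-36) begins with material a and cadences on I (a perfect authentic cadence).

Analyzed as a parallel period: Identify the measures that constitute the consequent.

The antecedent is the phrase ending with the weaker cadence (imperfect authentic cadence, phrase 1) and the consequent the one ending more conclusively (perfect authentic cadence, phrase 2); the consequent is bars 34–36.

measures 34–36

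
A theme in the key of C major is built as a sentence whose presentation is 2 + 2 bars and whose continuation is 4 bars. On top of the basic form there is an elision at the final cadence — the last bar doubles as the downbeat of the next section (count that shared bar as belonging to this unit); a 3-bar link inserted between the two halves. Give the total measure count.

11 measures

Basic sentence: 2 + 2 + 4 = 8 bars.
8 (basic form) + 3 (link) = 11.
The elision shares a bar with the next section but does not change this unit's count.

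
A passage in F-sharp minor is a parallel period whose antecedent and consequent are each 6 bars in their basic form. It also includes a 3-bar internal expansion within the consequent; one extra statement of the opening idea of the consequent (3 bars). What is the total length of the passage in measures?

Basic parallel period: 6 + 6 = 12 bars.
12 (basic form) + 3 (internal expansion) + 3 (extra statement) = 18.

18 measures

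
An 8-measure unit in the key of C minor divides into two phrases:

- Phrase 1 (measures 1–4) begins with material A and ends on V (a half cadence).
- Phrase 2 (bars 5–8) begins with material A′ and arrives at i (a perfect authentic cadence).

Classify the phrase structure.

Phrase 1 ends with a half cadence (weaker) and phrase 2 with a perfect authentic cadence (stronger): antecedent + consequent = a period.
The two phrases open with the same material (A / A′), so the period is parallel.

parallel period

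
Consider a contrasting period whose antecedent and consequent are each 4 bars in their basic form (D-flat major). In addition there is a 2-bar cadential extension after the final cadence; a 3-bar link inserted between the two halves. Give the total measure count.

13 measures

Basic contrasting period: 4 + 4 = 8 bars.
8 (basic form) + 2 (cadential extension) + 3 (link) = 13.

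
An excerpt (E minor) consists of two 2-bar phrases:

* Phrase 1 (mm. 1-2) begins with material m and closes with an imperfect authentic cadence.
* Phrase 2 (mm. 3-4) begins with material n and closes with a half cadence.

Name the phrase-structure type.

phrase group

The second phrase closes with a half cadence, which is not stronger than the first phrase's imperfect authentic cadence; without a weak→strong cadential pair there is no antecedent–consequent relationship, so this is a phrase group rather than a period.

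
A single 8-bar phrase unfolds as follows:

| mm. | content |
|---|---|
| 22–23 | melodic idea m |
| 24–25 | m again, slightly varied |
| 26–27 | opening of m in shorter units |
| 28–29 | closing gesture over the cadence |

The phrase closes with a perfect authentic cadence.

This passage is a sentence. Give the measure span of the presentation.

measures 22–25

The presentation of a sentence is the basic idea (measures 22–23) plus its repetition (measures 24–25); the presentation is therefore mm. 22–25.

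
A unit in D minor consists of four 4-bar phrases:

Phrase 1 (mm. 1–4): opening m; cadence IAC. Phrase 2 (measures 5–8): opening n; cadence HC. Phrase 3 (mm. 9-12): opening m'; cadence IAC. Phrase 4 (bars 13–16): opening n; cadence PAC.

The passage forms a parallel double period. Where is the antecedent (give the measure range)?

measures 1–8

In a double period the four phrases pair into a large antecedent (phrases 1–2, ending half cadence) and a large consequent (phrases 3–4, ending perfect authentic cadence). The antecedent spans measures 1–8.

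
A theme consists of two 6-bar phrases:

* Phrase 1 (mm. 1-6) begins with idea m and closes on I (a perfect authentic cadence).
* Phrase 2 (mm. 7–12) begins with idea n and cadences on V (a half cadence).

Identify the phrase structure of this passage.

The second phrase closes with a half cadence, which is not stronger than the first phrase's perfect authentic cadence; without a weak→strong cadential pair there is no antecedent–consequent relationship, so this is a phrase group rather than a period.

phrase group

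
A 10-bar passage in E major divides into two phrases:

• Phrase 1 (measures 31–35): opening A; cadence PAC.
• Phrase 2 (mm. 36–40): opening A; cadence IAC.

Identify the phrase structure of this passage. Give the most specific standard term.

phrase group

The second phrase closes with an imperfect authentic cadence, which is not stronger than the first phrase's perfect authentic cadence; without a weak→strong cadential pair there is no antecedent–consequent relationship, so this is a phrase group rather than a period.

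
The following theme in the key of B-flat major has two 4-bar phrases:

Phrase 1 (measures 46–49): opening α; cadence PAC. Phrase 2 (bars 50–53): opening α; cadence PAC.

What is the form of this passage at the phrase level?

repeated phrase

Both phrases have the same opening (α) and the same cadence (perfect authentic cadence): the second is a restatement, not a consequent, so this is a repeated phrase rather than a period.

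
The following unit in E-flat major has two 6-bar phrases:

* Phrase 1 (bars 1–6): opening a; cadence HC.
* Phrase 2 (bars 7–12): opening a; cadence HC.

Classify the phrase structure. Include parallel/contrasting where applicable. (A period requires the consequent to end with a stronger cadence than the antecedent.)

repeated phrase

Both phrases have the same opening (a) and the same cadence (half cadence): the second is a restatement, not a consequent, so this is a repeated phrase rather than a period.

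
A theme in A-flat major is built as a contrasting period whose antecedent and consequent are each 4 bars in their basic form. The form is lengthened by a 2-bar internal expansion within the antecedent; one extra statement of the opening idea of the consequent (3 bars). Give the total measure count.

Basic contrasting period: 4 + 4 = 8 bars.
8 (basic form) + 2 (internal expansion) + 3 (extra statement) = 13.

13 measures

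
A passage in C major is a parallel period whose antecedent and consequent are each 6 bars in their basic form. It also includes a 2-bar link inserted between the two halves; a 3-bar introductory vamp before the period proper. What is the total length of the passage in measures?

17 measures

Basic parallel period: 6 + 6 = 12 bars.
12 (basic form) + 2 (link) + 3 (introduction) = 17.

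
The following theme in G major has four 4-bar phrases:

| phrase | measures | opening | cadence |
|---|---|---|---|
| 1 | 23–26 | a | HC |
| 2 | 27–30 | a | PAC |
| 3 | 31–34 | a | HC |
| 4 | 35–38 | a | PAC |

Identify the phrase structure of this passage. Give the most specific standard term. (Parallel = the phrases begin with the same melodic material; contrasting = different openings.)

The cadence pattern HC–PAC–HC–PAC is weak–strong twice, and phrases 3–4 restate phrases 1–2: a period heard twice, not a double period (which would end weakly at phrase 2).

repeated period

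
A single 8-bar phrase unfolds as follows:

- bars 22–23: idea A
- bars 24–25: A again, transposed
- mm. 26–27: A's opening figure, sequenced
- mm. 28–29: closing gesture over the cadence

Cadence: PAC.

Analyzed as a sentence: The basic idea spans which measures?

The presentation of a sentence is the basic idea (bars 22-23) plus its repetition (measures 24–25); the basic idea is therefore bars 22–23.

measures 22–23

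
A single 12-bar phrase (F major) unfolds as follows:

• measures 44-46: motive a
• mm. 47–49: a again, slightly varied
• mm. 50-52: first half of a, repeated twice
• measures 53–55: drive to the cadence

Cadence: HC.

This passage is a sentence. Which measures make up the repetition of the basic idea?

measures 47–49

The presentation of a sentence is the basic idea (measures 44–46) plus its repetition (mm. 47-49); the repetition of the basic idea is therefore mm. 47-49.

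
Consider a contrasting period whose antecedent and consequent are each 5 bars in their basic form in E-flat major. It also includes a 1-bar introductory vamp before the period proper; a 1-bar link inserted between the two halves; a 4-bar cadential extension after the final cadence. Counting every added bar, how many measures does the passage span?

16 measures

Basic contrasting period: 5 + 5 = 10 bars.
10 (basic form) + 1 (introduction) + 1 (link) + 4 (cadential extension) = 16.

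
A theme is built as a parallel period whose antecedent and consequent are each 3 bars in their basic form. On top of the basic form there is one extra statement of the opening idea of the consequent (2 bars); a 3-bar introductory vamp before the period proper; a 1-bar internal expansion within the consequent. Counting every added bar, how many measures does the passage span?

Basic parallel period: 3 + 3 = 6 bars.
6 (basic form) + 2 (extra statement) + 3 (introduction) + 1 (internal expansion) = 12.

12 measures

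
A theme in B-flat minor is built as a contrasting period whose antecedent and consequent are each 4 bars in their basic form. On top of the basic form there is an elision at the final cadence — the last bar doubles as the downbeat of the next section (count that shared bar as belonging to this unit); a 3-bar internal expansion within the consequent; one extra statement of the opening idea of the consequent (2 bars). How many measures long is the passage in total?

13 measures

Basic contrasting period: 4 + 4 = 8 bars.
8 (basic form) + 3 (internal expansion) + 2 (extra statement) = 13.
The elision shares a bar with the next section but does not change this unit's count.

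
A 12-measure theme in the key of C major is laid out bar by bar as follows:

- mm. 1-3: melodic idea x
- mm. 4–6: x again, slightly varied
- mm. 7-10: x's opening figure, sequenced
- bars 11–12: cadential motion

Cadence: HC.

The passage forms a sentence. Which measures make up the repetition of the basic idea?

measures 4–6

The presentation of a sentence is the basic idea (mm. 1–3) plus its repetition (mm. 4–6); the repetition of the basic idea is therefore mm. 4-6.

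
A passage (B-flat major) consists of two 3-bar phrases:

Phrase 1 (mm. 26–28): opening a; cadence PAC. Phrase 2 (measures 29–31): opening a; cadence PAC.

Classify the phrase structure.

Both phrases have the same opening (a) and the same cadence (perfect authentic cadence): the second is a restatement, not a consequent, so this is a repeated phrase rather than a period.

repeated phrase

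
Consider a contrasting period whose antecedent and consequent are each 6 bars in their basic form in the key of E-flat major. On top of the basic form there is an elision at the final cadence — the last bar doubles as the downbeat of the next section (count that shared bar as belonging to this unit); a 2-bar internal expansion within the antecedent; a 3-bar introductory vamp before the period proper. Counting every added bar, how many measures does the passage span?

17 measures

Basic contrasting period: 6 + 6 = 12 bars.
12 (basic form) + 2 (internal expansion) + 3 (introduction) = 17.
The elision shares a bar with the next section but does not change this unit's count.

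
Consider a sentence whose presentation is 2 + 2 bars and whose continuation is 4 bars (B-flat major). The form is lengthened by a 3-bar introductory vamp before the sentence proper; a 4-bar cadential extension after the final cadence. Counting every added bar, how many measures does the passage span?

Basic sentence: 2 + 2 + 4 = 8 bars.
8 (basic form) + 3 (introduction) + 4 (cadential extension) = 15.

15 measures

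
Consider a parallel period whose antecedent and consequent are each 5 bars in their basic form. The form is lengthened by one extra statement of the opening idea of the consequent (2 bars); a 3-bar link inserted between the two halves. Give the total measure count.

15 measures

Basic parallel period: 5 + 5 = 10 bars.
10 (basic form) + 2 (extra statement) + 3 (link) = 15.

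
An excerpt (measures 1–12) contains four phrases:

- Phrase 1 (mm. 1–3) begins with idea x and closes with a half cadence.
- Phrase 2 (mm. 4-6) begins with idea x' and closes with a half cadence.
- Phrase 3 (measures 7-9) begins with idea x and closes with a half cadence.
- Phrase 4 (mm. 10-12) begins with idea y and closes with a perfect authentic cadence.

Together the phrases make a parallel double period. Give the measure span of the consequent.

In a double period the first pair of phrases (ending half cadence) is the large antecedent and the second pair (ending perfect authentic cadence) is the large consequent; the consequent is measures 7–12.

measures 7–12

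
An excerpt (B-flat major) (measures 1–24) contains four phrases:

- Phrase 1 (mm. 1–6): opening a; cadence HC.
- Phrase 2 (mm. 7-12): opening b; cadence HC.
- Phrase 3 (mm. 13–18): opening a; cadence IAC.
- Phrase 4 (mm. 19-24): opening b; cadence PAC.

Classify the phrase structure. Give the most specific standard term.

Four phrases in two halves: the first half (measures 1-12) ends with a half cadence, the second (measures 13–24) with a perfect authentic cadence — a large antecedent–consequent pair, i.e. a double period.
Phrase 3 begins with the same material as phrase 1, making it parallel.

parallel double period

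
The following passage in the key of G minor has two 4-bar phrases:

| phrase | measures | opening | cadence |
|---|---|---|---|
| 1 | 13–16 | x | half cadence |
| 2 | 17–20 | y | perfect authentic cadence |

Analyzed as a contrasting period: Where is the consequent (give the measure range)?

measures 17–20

The antecedent is the phrase ending with the weaker cadence (half cadence, phrase 1) and the consequent the one ending more conclusively (perfect authentic cadence, phrase 2); the consequent is mm. 17-20.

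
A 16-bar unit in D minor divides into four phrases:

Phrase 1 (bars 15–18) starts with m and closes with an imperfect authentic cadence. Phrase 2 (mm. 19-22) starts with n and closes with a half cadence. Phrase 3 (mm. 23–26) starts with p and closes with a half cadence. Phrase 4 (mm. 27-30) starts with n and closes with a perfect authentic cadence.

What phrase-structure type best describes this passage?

Four phrases in two halves: the first half (bars 15–22) ends with a half cadence, the second (mm. 23–30) with a perfect authentic cadence — a large antecedent–consequent pair, i.e. a double period.
Phrase 3 begins with different material from phrase 1, making it contrasting.

contrasting double period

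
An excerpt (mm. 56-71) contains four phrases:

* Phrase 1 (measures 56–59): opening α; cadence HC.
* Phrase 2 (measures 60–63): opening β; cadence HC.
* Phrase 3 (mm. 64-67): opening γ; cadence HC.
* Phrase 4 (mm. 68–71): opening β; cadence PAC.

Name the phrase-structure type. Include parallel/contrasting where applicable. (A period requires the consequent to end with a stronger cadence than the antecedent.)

contrasting double period

Four phrases in two halves: the first half (bars 56–63) ends with a half cadence, the second (measures 64-71) with a perfect authentic cadence — a large antecedent–consequent pair, i.e. a double period.
Phrase 3 begins with different material from phrase 1, making it contrasting.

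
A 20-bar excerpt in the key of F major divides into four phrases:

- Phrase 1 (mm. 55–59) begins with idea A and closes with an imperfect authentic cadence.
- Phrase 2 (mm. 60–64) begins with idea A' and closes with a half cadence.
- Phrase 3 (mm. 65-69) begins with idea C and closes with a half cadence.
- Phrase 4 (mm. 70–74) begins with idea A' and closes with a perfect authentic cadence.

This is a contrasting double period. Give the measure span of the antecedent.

measures 55–64

In a double period the first pair of phrases (ending half cadence) is the large antecedent and the second pair (ending perfect authentic cadence) is the large consequent; the antecedent is measures 55–64.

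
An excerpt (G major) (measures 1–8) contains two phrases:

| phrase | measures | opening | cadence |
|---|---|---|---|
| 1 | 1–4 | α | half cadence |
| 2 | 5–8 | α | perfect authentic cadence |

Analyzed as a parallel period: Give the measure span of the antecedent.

The antecedent is the phrase ending with the weaker cadence (half cadence, phrase 1) and the consequent the one ending more conclusively (perfect authentic cadence, phrase 2); the antecedent is bars 1–4.

measures 1–4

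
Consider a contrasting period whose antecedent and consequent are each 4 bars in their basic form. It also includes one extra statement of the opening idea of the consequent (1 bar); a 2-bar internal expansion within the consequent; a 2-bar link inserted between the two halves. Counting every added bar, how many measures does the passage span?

13 measures

Basic contrasting period: 4 + 4 = 8 bars.
8 (basic form) + 1 (extra statement) + 2 (internal expansion) + 2 (link) = 13.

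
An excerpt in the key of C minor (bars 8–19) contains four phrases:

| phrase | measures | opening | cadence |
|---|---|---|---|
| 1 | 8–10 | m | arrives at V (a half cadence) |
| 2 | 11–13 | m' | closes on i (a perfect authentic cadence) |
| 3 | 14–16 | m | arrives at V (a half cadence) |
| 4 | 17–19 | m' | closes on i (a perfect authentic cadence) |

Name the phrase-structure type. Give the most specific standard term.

repeated period

The cadence pattern HC–PAC–HC–PAC is weak–strong twice, and phrases 3–4 restate phrases 1–2: a period heard twice, not a double period (which would end weakly at phrase 2).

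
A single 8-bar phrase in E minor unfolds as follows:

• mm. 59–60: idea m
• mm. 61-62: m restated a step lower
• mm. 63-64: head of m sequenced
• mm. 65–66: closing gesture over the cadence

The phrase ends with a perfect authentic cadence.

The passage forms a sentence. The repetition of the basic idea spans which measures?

measures 61–62

The presentation of a sentence is the basic idea (mm. 59–60) plus its repetition (measures 61–62); the repetition of the basic idea is therefore measures 61–62.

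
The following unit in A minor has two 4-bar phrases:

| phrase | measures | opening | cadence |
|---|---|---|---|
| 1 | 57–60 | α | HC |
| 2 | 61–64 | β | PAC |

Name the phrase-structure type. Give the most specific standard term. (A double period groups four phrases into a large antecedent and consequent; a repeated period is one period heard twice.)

Phrase 1 ends with a half cadence (weaker) and phrase 2 with a perfect authentic cadence (stronger): antecedent + consequent = a period.
The two phrases open with different material (α / β), so the period is contrasting.

contrasting period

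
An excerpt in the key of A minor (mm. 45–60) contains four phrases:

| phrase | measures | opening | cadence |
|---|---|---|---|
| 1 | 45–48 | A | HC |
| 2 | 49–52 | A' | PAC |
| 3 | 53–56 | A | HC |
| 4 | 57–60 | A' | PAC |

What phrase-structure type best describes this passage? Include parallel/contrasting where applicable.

repeated period

The cadence pattern HC–PAC–HC–PAC is weak–strong twice, and phrases 3–4 restate phrases 1–2: a period heard twice, not a double period (which would end weakly at phrase 2).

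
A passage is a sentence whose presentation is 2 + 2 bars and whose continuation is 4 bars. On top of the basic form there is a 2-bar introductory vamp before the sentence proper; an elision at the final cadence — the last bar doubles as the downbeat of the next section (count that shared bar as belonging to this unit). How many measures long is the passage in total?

Basic sentence: 2 + 2 + 4 = 8 bars.
8 (basic form) + 2 (introduction) = 10.
The elision shares a bar with the next section but does not change this unit's count.

10 measures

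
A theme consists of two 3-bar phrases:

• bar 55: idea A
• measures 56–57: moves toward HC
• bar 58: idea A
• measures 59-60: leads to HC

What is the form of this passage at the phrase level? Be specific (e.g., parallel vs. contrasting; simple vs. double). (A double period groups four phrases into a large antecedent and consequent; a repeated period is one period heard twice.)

repeated phrase

Both phrases have the same opening (A) and the same cadence (half cadence): the second is a restatement, not a consequent, so this is a repeated phrase rather than a period.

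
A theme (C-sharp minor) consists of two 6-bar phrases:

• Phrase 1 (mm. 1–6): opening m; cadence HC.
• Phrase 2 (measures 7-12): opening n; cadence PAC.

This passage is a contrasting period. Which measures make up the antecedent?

The antecedent is the phrase ending with the weaker cadence (half cadence, phrase 1) and the consequent the one ending more conclusively (perfect authentic cadence, phrase 2); the antecedent is mm. 1–6.

measures 1–6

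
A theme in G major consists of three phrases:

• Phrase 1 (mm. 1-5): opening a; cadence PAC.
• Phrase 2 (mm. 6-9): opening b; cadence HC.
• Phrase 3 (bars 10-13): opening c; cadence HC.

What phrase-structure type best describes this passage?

phrase group

The final phrase closes with a half cadence, which is not stronger than the preceding half cadence; the 3 phrases lack an overall antecedent–consequent design and so form a phrase group.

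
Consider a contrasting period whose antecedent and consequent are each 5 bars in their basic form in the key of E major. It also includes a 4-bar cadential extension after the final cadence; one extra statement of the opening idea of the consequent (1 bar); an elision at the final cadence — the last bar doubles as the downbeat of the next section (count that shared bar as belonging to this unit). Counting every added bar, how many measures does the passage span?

Basic contrasting period: 5 + 5 = 10 bars.
10 (basic form) + 4 (cadential extension) + 1 (extra statement) = 15.
The elision shares a bar with the next section but does not change this unit's count.

15 measures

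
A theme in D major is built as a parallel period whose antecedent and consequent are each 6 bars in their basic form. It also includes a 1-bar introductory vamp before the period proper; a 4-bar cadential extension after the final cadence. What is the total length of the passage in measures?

17 measures

Basic parallel period: 6 + 6 = 12 bars.
12 (basic form) + 1 (introduction) + 4 (cadential extension) = 17.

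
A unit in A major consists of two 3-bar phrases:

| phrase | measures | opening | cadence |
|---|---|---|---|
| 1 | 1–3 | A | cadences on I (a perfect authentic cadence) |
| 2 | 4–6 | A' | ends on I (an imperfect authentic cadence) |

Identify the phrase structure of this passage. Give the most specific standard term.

phrase group

The second phrase closes with an imperfect authentic cadence, which is not stronger than the first phrase's perfect authentic cadence; without a weak→strong cadential pair there is no antecedent–consequent relationship, so this is a phrase group rather than a period.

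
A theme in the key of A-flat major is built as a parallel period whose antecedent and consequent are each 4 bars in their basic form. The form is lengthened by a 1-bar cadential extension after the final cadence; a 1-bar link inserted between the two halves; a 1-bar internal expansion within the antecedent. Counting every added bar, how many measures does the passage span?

Basic parallel period: 4 + 4 = 8 bars.
8 (basic form) + 1 (cadential extension) + 1 (link) + 1 (internal expansion) = 11.

11 measures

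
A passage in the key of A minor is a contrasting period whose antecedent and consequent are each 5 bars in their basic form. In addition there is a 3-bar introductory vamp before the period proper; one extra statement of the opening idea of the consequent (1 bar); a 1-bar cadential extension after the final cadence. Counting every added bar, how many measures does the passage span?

Basic contrasting period: 5 + 5 = 10 bars.
10 (basic form) + 3 (introduction) + 1 (extra statement) + 1 (cadential extension) = 15.

15 measures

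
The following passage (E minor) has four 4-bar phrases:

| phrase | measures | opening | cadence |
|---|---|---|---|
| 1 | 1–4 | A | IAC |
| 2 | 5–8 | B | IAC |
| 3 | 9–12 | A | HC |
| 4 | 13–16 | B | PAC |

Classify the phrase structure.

Four phrases in two halves: the first half (bars 1–8) ends with an imperfect authentic cadence, the second (bars 9–16) with a perfect authentic cadence — a large antecedent–consequent pair, i.e. a double period.
Phrase 3 begins with the same material as phrase 1, making it parallel.

parallel double period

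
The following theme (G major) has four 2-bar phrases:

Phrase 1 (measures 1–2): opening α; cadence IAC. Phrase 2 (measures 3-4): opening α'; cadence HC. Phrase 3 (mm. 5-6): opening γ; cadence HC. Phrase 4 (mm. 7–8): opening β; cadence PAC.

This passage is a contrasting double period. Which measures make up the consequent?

In a double period the four phrases pair into a large antecedent (phrases 1–2, ending half cadence) and a large consequent (phrases 3–4, ending perfect authentic cadence). The consequent spans mm. 5–8.

measures 5–8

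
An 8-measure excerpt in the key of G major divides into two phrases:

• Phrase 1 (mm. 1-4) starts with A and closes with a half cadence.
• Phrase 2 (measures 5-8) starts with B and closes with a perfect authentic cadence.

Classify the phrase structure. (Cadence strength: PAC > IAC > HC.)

contrasting period

Phrase 1 ends with a half cadence (weaker) and phrase 2 with a perfect authentic cadence (stronger): antecedent + consequent = a period.
The two phrases open with different material (A / B), so the period is contrasting.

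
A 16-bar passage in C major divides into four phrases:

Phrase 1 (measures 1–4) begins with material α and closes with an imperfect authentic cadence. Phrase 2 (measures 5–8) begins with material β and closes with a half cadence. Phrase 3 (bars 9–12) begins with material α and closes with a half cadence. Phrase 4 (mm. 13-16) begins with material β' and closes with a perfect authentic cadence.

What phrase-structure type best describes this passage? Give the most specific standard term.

Four phrases in two halves: the first half (mm. 1–8) ends with a half cadence, the second (measures 9-16) with a perfect authentic cadence — a large antecedent–consequent pair, i.e. a double period.
Phrase 3 begins with the same material as phrase 1, making it parallel.

parallel double period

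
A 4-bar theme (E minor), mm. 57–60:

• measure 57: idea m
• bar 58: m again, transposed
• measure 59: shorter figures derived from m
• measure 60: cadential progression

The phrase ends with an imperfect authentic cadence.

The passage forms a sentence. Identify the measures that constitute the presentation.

The presentation of a sentence is the basic idea (measure 57) plus its repetition (bar 58); the presentation is therefore measures 57–58.

measures 57–58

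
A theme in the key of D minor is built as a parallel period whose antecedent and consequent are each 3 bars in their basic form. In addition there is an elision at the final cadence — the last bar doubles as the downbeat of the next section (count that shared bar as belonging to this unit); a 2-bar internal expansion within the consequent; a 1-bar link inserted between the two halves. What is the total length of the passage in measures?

Basic parallel period: 3 + 3 = 6 bars.
6 (basic form) + 2 (internal expansion) + 1 (link) = 9.
The elision shares a bar with the next section but does not change this unit's count.

9 measures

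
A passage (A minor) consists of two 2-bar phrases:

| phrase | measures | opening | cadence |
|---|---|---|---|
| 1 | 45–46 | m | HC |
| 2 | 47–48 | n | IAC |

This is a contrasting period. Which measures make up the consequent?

measures 47–48

The phrase ending with the weaker cadence (half cadence) is the antecedent; the one ending more conclusively (imperfect authentic cadence) is the consequent. The consequent is measures 47–48.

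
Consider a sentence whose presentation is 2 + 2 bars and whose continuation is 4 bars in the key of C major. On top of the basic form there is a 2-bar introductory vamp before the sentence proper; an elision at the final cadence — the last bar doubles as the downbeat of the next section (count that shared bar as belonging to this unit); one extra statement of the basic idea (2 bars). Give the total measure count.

12 measures

Basic sentence: 2 + 2 + 4 = 8 bars.
8 (basic form) + 2 (introduction) + 2 (extra statement) = 12.
The elision shares a bar with the next section but does not change this unit's count.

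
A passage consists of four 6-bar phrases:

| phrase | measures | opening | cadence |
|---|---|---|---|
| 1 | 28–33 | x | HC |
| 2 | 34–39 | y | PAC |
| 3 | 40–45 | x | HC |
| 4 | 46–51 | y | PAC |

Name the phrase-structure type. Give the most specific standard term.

repeated period

The cadence pattern HC–PAC–HC–PAC is weak–strong twice, and phrases 3–4 restate phrases 1–2: a period heard twice, not a double period (which would end weakly at phrase 2).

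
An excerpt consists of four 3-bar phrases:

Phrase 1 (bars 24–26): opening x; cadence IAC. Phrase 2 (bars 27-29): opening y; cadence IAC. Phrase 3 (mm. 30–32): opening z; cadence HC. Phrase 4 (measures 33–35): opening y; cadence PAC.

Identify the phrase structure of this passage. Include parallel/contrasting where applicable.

Four phrases in two halves: the first half (measures 24–29) ends with an imperfect authentic cadence, the second (measures 30–35) with a perfect authentic cadence — a large antecedent–consequent pair, i.e. a double period.
Phrase 3 begins with different material from phrase 1, making it contrasting.

contrasting double period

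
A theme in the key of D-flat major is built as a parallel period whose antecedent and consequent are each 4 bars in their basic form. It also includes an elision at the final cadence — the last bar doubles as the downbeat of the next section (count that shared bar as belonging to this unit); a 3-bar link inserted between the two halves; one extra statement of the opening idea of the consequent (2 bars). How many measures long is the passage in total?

13 measures

Basic parallel period: 4 + 4 = 8 bars.
8 (basic form) + 3 (link) + 2 (extra statement) = 13.
The elision shares a bar with the next section but does not change this unit's count.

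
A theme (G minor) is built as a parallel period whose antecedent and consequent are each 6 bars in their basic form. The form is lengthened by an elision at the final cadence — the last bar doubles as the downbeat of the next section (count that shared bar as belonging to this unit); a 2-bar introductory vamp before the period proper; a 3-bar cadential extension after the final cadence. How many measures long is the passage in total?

17 measures

Basic parallel period: 6 + 6 = 12 bars.
12 (basic form) + 2 (introduction) + 3 (cadential extension) = 17.
The elision shares a bar with the next section but does not change this unit's count.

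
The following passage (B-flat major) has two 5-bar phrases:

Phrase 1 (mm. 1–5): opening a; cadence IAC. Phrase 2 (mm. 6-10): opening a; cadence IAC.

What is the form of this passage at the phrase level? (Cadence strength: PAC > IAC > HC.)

repeated phrase

Both phrases have the same opening (a) and the same cadence (imperfect authentic cadence): the second is a restatement, not a consequent, so this is a repeated phrase rather than a period.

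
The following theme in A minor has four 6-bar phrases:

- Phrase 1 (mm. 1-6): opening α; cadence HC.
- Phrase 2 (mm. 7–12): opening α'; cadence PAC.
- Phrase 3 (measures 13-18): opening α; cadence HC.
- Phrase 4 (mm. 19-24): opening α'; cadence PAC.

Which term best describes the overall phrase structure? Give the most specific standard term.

The cadence pattern HC–PAC–HC–PAC is weak–strong twice, and phrases 3–4 restate phrases 1–2: a period heard twice, not a double period (which would end weakly at phrase 2).

repeated period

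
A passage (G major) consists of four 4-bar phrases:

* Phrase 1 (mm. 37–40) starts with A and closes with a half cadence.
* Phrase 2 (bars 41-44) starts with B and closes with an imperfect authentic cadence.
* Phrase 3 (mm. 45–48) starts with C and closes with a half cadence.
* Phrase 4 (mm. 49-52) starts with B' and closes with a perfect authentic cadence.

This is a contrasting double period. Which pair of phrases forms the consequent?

phrases 3 and 4

In a double period the first pair of phrases (ending imperfect authentic cadence) is the large antecedent and the second pair (ending perfect authentic cadence) is the large consequent; the consequent is phrases 3 and 4.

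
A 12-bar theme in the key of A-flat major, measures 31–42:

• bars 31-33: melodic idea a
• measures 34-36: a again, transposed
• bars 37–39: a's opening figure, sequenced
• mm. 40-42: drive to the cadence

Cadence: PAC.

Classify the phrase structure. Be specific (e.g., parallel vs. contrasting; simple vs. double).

Basic idea (measures 31–33) + its repetition (mm. 34–36) form the presentation; fragmentation and cadence (bars 37–42) form the continuation — the 12-bar whole is a sentence.

sentence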